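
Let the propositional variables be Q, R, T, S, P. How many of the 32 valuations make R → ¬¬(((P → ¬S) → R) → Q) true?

Initial set: {(R → ¬¬(((P → ¬S) → R) → Q))}.
(R → ¬¬(((P → ¬S) → R) → Q)): β-rule — branch into ¬R  //  ¬¬(((P → ¬S) → R) → Q).
  branch 1 (add ¬R):
    ○ open, literals {R=0}.
  branch 2 (add ¬¬(((P → ¬S) → R) → Q)):
    ¬¬(((P → ¬S) → R) → Q): drop double negation, giving (((P → ¬S) → R) → Q).
    (((P → ¬S) → R) → Q): β-rule — branch into ¬((P → ¬S) → R)  //  Q.
      branch 2.1 (add ¬((P → ¬S) → R)):
        ¬((P → ¬S) → R): α-rule — add (P → ¬S), ¬R.
        (P → ¬S): β-rule — branch into ¬P  //  ¬S.
          branch 2.1.1 (add ¬P):
            ○ open, literals {P=0, R=0}.
          branch 2.1.2 (add ¬S):
            ○ open, literals {R=0, S=0}.
      branch 2.2 (add Q):
        ○ open, literals {Q=1}.
0 branches closed, 4 open.
Each open branch fixes some atoms; the unmentioned ones are free. Counting distinct full assignments: branch {R=0} (Q, T, S, P) contributes 16 new; branch {P=0, R=0} (Q, T, S) contributes 0 new; branch {R=0, S=0} (Q, T, P) contributes 0 new; branch {Q=1} (R, T, S, P) contributes 8 new. Total: 24.

24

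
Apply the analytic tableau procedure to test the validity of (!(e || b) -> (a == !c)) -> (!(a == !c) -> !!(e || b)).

Valid

Assume the negation and expand:
Initial set: {!((!(e || b) -> (a == !c)) -> (!(a == !c) -> !!(e || b)))}.
!((!(e || b) -> (a == !c)) -> (!(a == !c) -> !!(e || b))): α-rule — add (!(e || b) -> (a == !c)), !(!(a == !c) -> !!(e || b)).
!(!(a == !c) -> !!(e || b)): α-rule — add !(a == !c), !!!(e || b).
!!!(e || b): drop double negation, giving !(e || b).
!(e || b): α-rule — add !e, !b.
(!(e || b) -> (a == !c)): β-rule — branch into !!(e || b)  //  (a == !c).
  branch 1 (add !!(e || b)):
    !(a == !c): β-rule — branch into a, !!c  //  !a, !c.
      branch 1.1 (add a, !!c):
        !!(e || b): β-rule — branch into e  //  b.
          branch 1.1.1 (add e):
            × closes — contains both e and !e.
          branch 1.1.2 (add b):
            × closes — contains both b and !b.
      branch 1.2 (add !a, !c):
        !!(e || b): β-rule — branch into e  //  b.
          branch 1.2.1 (add e):
            × closes — contains both e and !e.
          branch 1.2.2 (add b):
            × closes — contains both b and !b.
  branch 2 (add (a == !c)):
    !(a == !c): β-rule — branch into a, !!c  //  !a, !c.
      branch 2.1 (add a, !!c):
        (a == !c): β-rule — branch into a, !c  //  !a, !!c.
          branch 2.1.1 (add a, !c):
            × closes — contains both c and !c.
          branch 2.1.2 (add !a, !!c):
            × closes — contains both a and !a.
      branch 2.2 (add !a, !c):
        (a == !c): β-rule — branch into a, !c  //  !a, !!c.
          branch 2.2.1 (add a, !c):
            × closes — contains both a and !a.
          branch 2.2.2 (add !a, !!c):
            × closes — contains both c and !c.
All 8 branches close.
Every branch closed, so the negation is unsatisfiable and the formula is valid.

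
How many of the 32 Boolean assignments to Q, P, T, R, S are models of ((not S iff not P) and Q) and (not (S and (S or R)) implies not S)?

Initial set: {(((not S iff not P) and Q) and (not (S and (S or R)) implies not S))}.
(((not S iff not P) and Q) and (not (S and (S or R)) implies not S)): α-rule — add ((not S iff not P) and Q), (not (S and (S or R)) implies not S).
((not S iff not P) and Q): α-rule — add (not S iff not P), Q.
(not (S and (S or R)) implies not S): β-rule — branch into not not (S and (S or R))  //  not S.
  branch 1 (add not not (S and (S or R))):
    not not (S and (S or R)): α-rule — add S, (S or R).
    (not S iff not P): β-rule — branch into not S, not P  //  not not S, not not P.
      branch 1.1 (add not S, not P):
        × closes — contains both S and not S.
      branch 1.2 (add not not S, not not P):
        (S or R): β-rule — branch into S  //  R.
          branch 1.2.1 (add S):
            ○ open, literals {P=T, Q=T, S=T}.
          branch 1.2.2 (add R):
            ○ open, literals {P=T, Q=T, R=T, S=T}.
  branch 2 (add not S):
    (not S iff not P): β-rule — branch into not S, not P  //  not not S, not not P.
      branch 2.1 (add not S, not P):
        ○ open, literals {P=F, Q=T, S=F}.
      branch 2.2 (add not not S, not not P):
        × closes — contains both S and not S.
2 branches closed, 3 open.
Each open branch fixes some atoms; the unmentioned ones are free. Counting distinct full assignments: branch {P=T, Q=T, S=T} (T, R) contributes 4 new; branch {P=T, Q=T, R=T, S=T} (T) contributes 0 new; branch {P=F, Q=T, S=F} (T, R) contributes 4 new. Total: 8.

8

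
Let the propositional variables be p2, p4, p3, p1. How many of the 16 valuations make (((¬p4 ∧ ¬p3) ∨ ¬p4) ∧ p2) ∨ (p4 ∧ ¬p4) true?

Initial set: {T ((((¬p4 ∧ ¬p3) ∨ ¬p4) ∧ p2) ∨ (p4 ∧ ¬p4))}.
T ((((¬p4 ∧ ¬p3) ∨ ¬p4) ∧ p2) ∨ (p4 ∧ ¬p4)): β-rule — branch into T (((¬p4 ∧ ¬p3) ∨ ¬p4) ∧ p2)  //  T (p4 ∧ ¬p4).
  branch 1 (add T (((¬p4 ∧ ¬p3) ∨ ¬p4) ∧ p2)):
    T (((¬p4 ∧ ¬p3) ∨ ¬p4) ∧ p2): α-rule — add T ((¬p4 ∧ ¬p3) ∨ ¬p4), T p2.
    T ((¬p4 ∧ ¬p3) ∨ ¬p4): β-rule — branch into T (¬p4 ∧ ¬p3)  //  T ¬p4.
      branch 1.1 (add T (¬p4 ∧ ¬p3)):
        T (¬p4 ∧ ¬p3): α-rule — add T ¬p4, T ¬p3.
        ○ open, literals {p2=T, p3=F, p4=F}.
      branch 1.2 (add T ¬p4):
        ○ open, literals {p2=T, p4=F}.
  branch 2 (add T (p4 ∧ ¬p4)):
    T (p4 ∧ ¬p4): α-rule — add T p4, T ¬p4.
    × closes — contains both p4 and ¬p4.
1 branch closed, 2 open.
Each open branch fixes some atoms; the unmentioned ones are free. Counting distinct full assignments: branch {p2=T, p3=F, p4=F} (p1) contributes 2 new; branch {p2=T, p4=F} (p3, p1) contributes 2 new. Total: 4.

4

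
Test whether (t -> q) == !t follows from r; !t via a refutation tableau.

Yes

Initial set: {r; !t; !((t -> q) == !t)}.
!((t -> q) == !t): β-rule — branch into (t -> q), !!t  //  !(t -> q), !t.
  branch 1 (add (t -> q), !!t):
    × closes — contains both t and !t.
  branch 2 (add !(t -> q), !t):
    !(t -> q): α-rule — add t, !q.
    × closes — contains both t and !t.
All 2 branches close.
Every branch closed, so the premises entail the conclusion.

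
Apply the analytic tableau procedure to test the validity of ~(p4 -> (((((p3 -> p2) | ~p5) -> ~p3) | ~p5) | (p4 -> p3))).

Assume the negation and expand:
Initial set: {~~(p4 -> (((((p3 -> p2) | ~p5) -> ~p3) | ~p5) | (p4 -> p3)))}.
~~(p4 -> (((((p3 -> p2) | ~p5) -> ~p3) | ~p5) | (p4 -> p3))): β-rule — branch into ~p4  //  (((((p3 -> p2) | ~p5) -> ~p3) | ~p5) | (p4 -> p3)).
  branch 1 (add ~p4):
    ○ open, literals {p4=F}.
  branch 2 (add (((((p3 -> p2) | ~p5) -> ~p3) | ~p5) | (p4 -> p3))):
    (((((p3 -> p2) | ~p5) -> ~p3) | ~p5) | (p4 -> p3)): β-rule — branch into ((((p3 -> p2) | ~p5) -> ~p3) | ~p5)  //  (p4 -> p3).
      branch 2.1 (add ((((p3 -> p2) | ~p5) -> ~p3) | ~p5)):
        ((((p3 -> p2) | ~p5) -> ~p3) | ~p5): β-rule — branch into (((p3 -> p2) | ~p5) -> ~p3)  //  ~p5.
          branch 2.1.1 (add (((p3 -> p2) | ~p5) -> ~p3)):
            (((p3 -> p2) | ~p5) -> ~p3): β-rule — branch into ~((p3 -> p2) | ~p5)  //  ~p3.
              branch 2.1.1.1 (add ~((p3 -> p2) | ~p5)):
                ~((p3 -> p2) | ~p5): α-rule — add ~(p3 -> p2), ~~p5.
                ~(p3 -> p2): α-rule — add p3, ~p2.
                ○ open, literals {p2=F, p3=T, p5=T}.
              branch 2.1.1.2 (add ~p3):
                ○ open, literals {p3=F}.
          branch 2.1.2 (add ~p5):
            ○ open, literals {p5=F}.
      branch 2.2 (add (p4 -> p3)):
        (p4 -> p3): β-rule — branch into ~p4  //  p3.
          branch 2.2.1 (add ~p4):
            ○ open, literals {p4=F}.
          branch 2.2.2 (add p3):
            ○ open, literals {p3=T}.
0 branches closed, 6 open.
An open branch gives a countermodel: p4=F (unmentioned atoms arbitrary); under it the original formula is false.

Not valid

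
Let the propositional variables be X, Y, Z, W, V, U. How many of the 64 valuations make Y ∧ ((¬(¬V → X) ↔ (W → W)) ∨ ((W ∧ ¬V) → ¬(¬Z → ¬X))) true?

30

Initial set: {(Y ∧ ((¬(¬V → X) ↔ (W → W)) ∨ ((W ∧ ¬V) → ¬(¬Z → ¬X))))}.
(Y ∧ ((¬(¬V → X) ↔ (W → W)) ∨ ((W ∧ ¬V) → ¬(¬Z → ¬X)))): α-rule — add Y, ((¬(¬V → X) ↔ (W → W)) ∨ ((W ∧ ¬V) → ¬(¬Z → ¬X))).
((¬(¬V → X) ↔ (W → W)) ∨ ((W ∧ ¬V) → ¬(¬Z → ¬X))): β-rule — branch into (¬(¬V → X) ↔ (W → W))  //  ((W ∧ ¬V) → ¬(¬Z → ¬X)).
  branch 1 (add (¬(¬V → X) ↔ (W → W))):
    (¬(¬V → X) ↔ (W → W)): β-rule — branch into ¬(¬V → X), (W → W)  //  ¬¬(¬V → X), ¬(W → W).
      branch 1.1 (add ¬(¬V → X), (W → W)):
        ¬(¬V → X): α-rule — add ¬V, ¬X.
        (W → W): β-rule — branch into ¬W  //  W.
          branch 1.1.1 (add ¬W):
            ○ open, literals {V=F, W=F, X=F, Y=T}.
          branch 1.1.2 (add W):
            ○ open, literals {V=F, W=T, X=F, Y=T}.
      branch 1.2 (add ¬¬(¬V → X), ¬(W → W)):
        ¬(W → W): α-rule — add W, ¬W.
        × closes — contains both W and ¬W.
  branch 2 (add ((W ∧ ¬V) → ¬(¬Z → ¬X))):
    ((W ∧ ¬V) → ¬(¬Z → ¬X)): β-rule — branch into ¬(W ∧ ¬V)  //  ¬(¬Z → ¬X).
      branch 2.1 (add ¬(W ∧ ¬V)):
        ¬(W ∧ ¬V): β-rule — branch into ¬W  //  ¬¬V.
          branch 2.1.1 (add ¬W):
            ○ open, literals {W=F, Y=T}.
          branch 2.1.2 (add ¬¬V):
            ○ open, literals {V=T, Y=T}.
      branch 2.2 (add ¬(¬Z → ¬X)):
        ¬(¬Z → ¬X): α-rule — add ¬Z, ¬¬X.
        ○ open, literals {X=T, Y=T, Z=F}.
1 branch closed, 5 open.
Each open branch fixes some atoms; the unmentioned ones are free. Counting distinct full assignments: branch {V=F, W=F, X=F, Y=T} (Z, U) contributes 4 new; branch {V=F, W=T, X=F, Y=T} (Z, U) contributes 4 new; branch {W=F, Y=T} (X, Z, V, U) contributes 12 new; branch {V=T, Y=T} (X, Z, W, U) contributes 8 new; branch {X=T, Y=T, Z=F} (W, V, U) contributes 2 new. Total: 30.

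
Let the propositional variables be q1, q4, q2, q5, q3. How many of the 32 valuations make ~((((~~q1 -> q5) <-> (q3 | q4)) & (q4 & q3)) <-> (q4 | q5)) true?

Initial set: {T ~((((~~q1 -> q5) <-> (q3 | q4)) & (q4 & q3)) <-> (q4 | q5))}.
T ~((((~~q1 -> q5) <-> (q3 | q4)) & (q4 & q3)) <-> (q4 | q5)): β-rule — branch into T (((~~q1 -> q5) <-> (q3 | q4)) & (q4 & q3)), F (q4 | q5)  //  F (((~~q1 -> q5) <-> (q3 | q4)) & (q4 & q3)), T (q4 | q5).
  branch 1 (add T (((~~q1 -> q5) <-> (q3 | q4)) & (q4 & q3)), F (q4 | q5)):
    T (((~~q1 -> q5) <-> (q3 | q4)) & (q4 & q3)): α-rule — add T ((~~q1 -> q5) <-> (q3 | q4)), T (q4 & q3).
    F (q4 | q5): α-rule — add F q4, F q5.
    T (q4 & q3): α-rule — add T q4, T q3.
    × closes — contains both q4 and ~q4.
  branch 2 (add F (((~~q1 -> q5) <-> (q3 | q4)) & (q4 & q3)), T (q4 | q5)):
    F (((~~q1 -> q5) <-> (q3 | q4)) & (q4 & q3)): β-rule — branch into F ((~~q1 -> q5) <-> (q3 | q4))  //  F (q4 & q3).
      branch 2.1 (add F ((~~q1 -> q5) <-> (q3 | q4))):
        T (q4 | q5): β-rule — branch into T q4  //  T q5.
          branch 2.1.1 (add T q4):
            F ((~~q1 -> q5) <-> (q3 | q4)): β-rule — branch into T (~~q1 -> q5), F (q3 | q4)  //  F (~~q1 -> q5), T (q3 | q4).
              branch 2.1.1.1 (add T (~~q1 -> q5), F (q3 | q4)):
                F (q3 | q4): α-rule — add F q3, F q4.
                × closes — contains both q4 and ~q4.
              branch 2.1.1.2 (add F (~~q1 -> q5), T (q3 | q4)):
                F (~~q1 -> q5): α-rule — add T ~~q1, F q5.
                T ~~q1: drop double negation, giving T q1.
                T (q3 | q4): β-rule — branch into T q3  //  T q4.
                  branch 2.1.1.2.1 (add T q3):
                    ○ open, literals {q1=T, q3=T, q4=T, q5=F}.
                  branch 2.1.1.2.2 (add T q4):
                    ○ open, literals {q1=T, q4=T, q5=F}.
          branch 2.1.2 (add T q5):
            F ((~~q1 -> q5) <-> (q3 | q4)): β-rule — branch into T (~~q1 -> q5), F (q3 | q4)  //  F (~~q1 -> q5), T (q3 | q4).
              branch 2.1.2.1 (add T (~~q1 -> q5), F (q3 | q4)):
                F (q3 | q4): α-rule — add F q3, F q4.
                T (~~q1 -> q5): β-rule — branch into F ~~q1  //  T q5.
                  branch 2.1.2.1.1 (add F ~~q1):
                    F ~~q1: drop double negation, giving F q1.
                    ○ open, literals {q1=F, q3=F, q4=F, q5=T}.
                  branch 2.1.2.1.2 (add T q5):
                    ○ open, literals {q3=F, q4=F, q5=T}.
              branch 2.1.2.2 (add F (~~q1 -> q5), T (q3 | q4)):
                F (~~q1 -> q5): α-rule — add T ~~q1, F q5.
                × closes — contains both q5 and ~q5.
      branch 2.2 (add F (q4 & q3)):
        T (q4 | q5): β-rule — branch into T q4  //  T q5.
          branch 2.2.1 (add T q4):
            F (q4 & q3): β-rule — branch into F q4  //  F q3.
              branch 2.2.1.1 (add F q4):
                × closes — contains both q4 and ~q4.
              branch 2.2.1.2 (add F q3):
                ○ open, literals {q3=F, q4=T}.
          branch 2.2.2 (add T q5):
            F (q4 & q3): β-rule — branch into F q4  //  F q3.
              branch 2.2.2.1 (add F q4):
                ○ open, literals {q4=F, q5=T}.
              branch 2.2.2.2 (add F q3):
                ○ open, literals {q3=F, q5=T}.
4 branches closed, 7 open.
Each open branch fixes some atoms; the unmentioned ones are free. Counting distinct full assignments: branch {q1=T, q3=T, q4=T, q5=F} (q2) contributes 2 new; branch {q1=T, q4=T, q5=F} (q2, q3) contributes 2 new; branch {q1=F, q3=F, q4=F, q5=T} (q2) contributes 2 new; branch {q3=F, q4=F, q5=T} (q1, q2) contributes 2 new; branch {q3=F, q4=T} (q1, q2, q5) contributes 6 new; branch {q4=F, q5=T} (q1, q2, q3) contributes 4 new; branch {q3=F, q5=T} (q1, q4, q2) contributes 0 new. Total: 18.

18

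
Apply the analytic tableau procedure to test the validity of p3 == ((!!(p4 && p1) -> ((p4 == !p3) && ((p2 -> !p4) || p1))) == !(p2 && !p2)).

Not valid

Assume the negation and expand:
Initial set: {F (p3 == ((!!(p4 && p1) -> ((p4 == !p3) && ((p2 -> !p4) || p1))) == !(p2 && !p2)))}.
F (p3 == ((!!(p4 && p1) -> ((p4 == !p3) && ((p2 -> !p4) || p1))) == !(p2 && !p2))): β-rule — branch into T p3, F ((!!(p4 && p1) -> ((p4 == !p3) && ((p2 -> !p4) || p1))) == !(p2 && !p2))  //  F p3, T ((!!(p4 && p1) -> ((p4 == !p3) && ((p2 -> !p4) || p1))) == !(p2 && !p2)).
  branch 1 (add T p3, F ((!!(p4 && p1) -> ((p4 == !p3) && ((p2 -> !p4) || p1))) == !(p2 && !p2))):
    F ((!!(p4 && p1) -> ((p4 == !p3) && ((p2 -> !p4) || p1))) == !(p2 && !p2)): β-rule — branch into T (!!(p4 && p1) -> ((p4 == !p3) && ((p2 -> !p4) || p1))), F !(p2 && !p2)  //  F (!!(p4 && p1) -> ((p4 == !p3) && ((p2 -> !p4) || p1))), T !(p2 && !p2).
      branch 1.1 (add T (!!(p4 && p1) -> ((p4 == !p3) && ((p2 -> !p4) || p1))), F !(p2 && !p2)):
        F !(p2 && !p2): α-rule — add T p2, T !p2.
        × closes — contains both p2 and !p2.
      branch 1.2 (add F (!!(p4 && p1) -> ((p4 == !p3) && ((p2 -> !p4) || p1))), T !(p2 && !p2)):
        F (!!(p4 && p1) -> ((p4 == !p3) && ((p2 -> !p4) || p1))): α-rule — add T !!(p4 && p1), F ((p4 == !p3) && ((p2 -> !p4) || p1)).
        T !!(p4 && p1): drop double negation, giving T (p4 && p1).
        T (p4 && p1): α-rule — add T p4, T p1.
        T !(p2 && !p2): β-rule — branch into F p2  //  F !p2.
          branch 1.2.1 (add F p2):
            F ((p4 == !p3) && ((p2 -> !p4) || p1)): β-rule — branch into F (p4 == !p3)  //  F ((p2 -> !p4) || p1).
              branch 1.2.1.1 (add F (p4 == !p3)):
                F (p4 == !p3): β-rule — branch into T p4, F !p3  //  F p4, T !p3.
                  branch 1.2.1.1.1 (add T p4, F !p3):
                    ○ open, literals {p1=T, p2=F, p3=T, p4=T}.
                  branch 1.2.1.1.2 (add F p4, T !p3):
                    × closes — contains both p4 and !p4.
              branch 1.2.1.2 (add F ((p2 -> !p4) || p1)):
                F ((p2 -> !p4) || p1): α-rule — add F (p2 -> !p4), F p1.
                × closes — contains both p1 and !p1.
          branch 1.2.2 (add F !p2):
            F ((p4 == !p3) && ((p2 -> !p4) || p1)): β-rule — branch into F (p4 == !p3)  //  F ((p2 -> !p4) || p1).
              branch 1.2.2.1 (add F (p4 == !p3)):
                F (p4 == !p3): β-rule — branch into T p4, F !p3  //  F p4, T !p3.
                  branch 1.2.2.1.1 (add T p4, F !p3):
                    ○ open, literals {p1=T, p2=T, p3=T, p4=T}.
                  branch 1.2.2.1.2 (add F p4, T !p3):
                    × closes — contains both p4 and !p4.
              branch 1.2.2.2 (add F ((p2 -> !p4) || p1)):
                F ((p2 -> !p4) || p1): α-rule — add F (p2 -> !p4), F p1.
                × closes — contains both p1 and !p1.
  branch 2 (add F p3, T ((!!(p4 && p1) -> ((p4 == !p3) && ((p2 -> !p4) || p1))) == !(p2 && !p2))):
    T ((!!(p4 && p1) -> ((p4 == !p3) && ((p2 -> !p4) || p1))) == !(p2 && !p2)): β-rule — branch into T (!!(p4 && p1) -> ((p4 == !p3) && ((p2 -> !p4) || p1))), T !(p2 && !p2)  //  F (!!(p4 && p1) -> ((p4 == !p3) && ((p2 -> !p4) || p1))), F !(p2 && !p2).
      branch 2.1 (add T (!!(p4 && p1) -> ((p4 == !p3) && ((p2 -> !p4) || p1))), T !(p2 && !p2)):
        T (!!(p4 && p1) -> ((p4 == !p3) && ((p2 -> !p4) || p1))): β-rule — branch into F !!(p4 && p1)  //  T ((p4 == !p3) && ((p2 -> !p4) || p1)).
          branch 2.1.1 (add F !!(p4 && p1)):
            F !!(p4 && p1): drop double negation, giving F (p4 && p1).
            T !(p2 && !p2): β-rule — branch into F p2  //  F !p2.
              branch 2.1.1.1 (add F p2):
                F (p4 && p1): β-rule — branch into F p4  //  F p1.
                  branch 2.1.1.1.1 (add F p4):
                    ○ open, literals {p2=F, p3=F, p4=F}.
                  branch 2.1.1.1.2 (add F p1):
                    ○ open, literals {p1=F, p2=F, p3=F}.
              branch 2.1.1.2 (add F !p2):
                F (p4 && p1): β-rule — branch into F p4  //  F p1.
                  branch 2.1.1.2.1 (add F p4):
                    ○ open, literals {p2=T, p3=F, p4=F}.
                  branch 2.1.1.2.2 (add F p1):
                    ○ open, literals {p1=F, p2=T, p3=F}.
          branch 2.1.2 (add T ((p4 == !p3) && ((p2 -> !p4) || p1))):
            T ((p4 == !p3) && ((p2 -> !p4) || p1)): α-rule — add T (p4 == !p3), T ((p2 -> !p4) || p1).
            T !(p2 && !p2): β-rule — branch into F p2  //  F !p2.
              branch 2.1.2.1 (add F p2):
                T (p4 == !p3): β-rule — branch into T p4, T !p3  //  F p4, F !p3.
                  branch 2.1.2.1.1 (add T p4, T !p3):
                    T ((p2 -> !p4) || p1): β-rule — branch into T (p2 -> !p4)  //  T p1.
                      branch 2.1.2.1.1.1 (add T (p2 -> !p4)):
                        T (p2 -> !p4): β-rule — branch into F p2  //  T !p4.
                          branch 2.1.2.1.1.1.1 (add F p2):
                            ○ open, literals {p2=F, p3=F, p4=T}.
                          branch 2.1.2.1.1.1.2 (add T !p4):
                            × closes — contains both p4 and !p4.
                      branch 2.1.2.1.1.2 (add T p1):
                        ○ open, literals {p1=T, p2=F, p3=F, p4=T}.
                  branch 2.1.2.1.2 (add F p4, F !p3):
                    × closes — contains both p3 and !p3.
              branch 2.1.2.2 (add F !p2):
                T (p4 == !p3): β-rule — branch into T p4, T !p3  //  F p4, F !p3.
                  branch 2.1.2.2.1 (add T p4, T !p3):
                    T ((p2 -> !p4) || p1): β-rule — branch into T (p2 -> !p4)  //  T p1.
                      branch 2.1.2.2.1.1 (add T (p2 -> !p4)):
                        T (p2 -> !p4): β-rule — branch into F p2  //  T !p4.
                          branch 2.1.2.2.1.1.1 (add F p2):
                            × closes — contains both p2 and !p2.
                          branch 2.1.2.2.1.1.2 (add T !p4):
                            × closes — contains both p4 and !p4.
                      branch 2.1.2.2.1.2 (add T p1):
                        ○ open, literals {p1=T, p2=T, p3=F, p4=T}.
                  branch 2.1.2.2.2 (add F p4, F !p3):
                    × closes — contains both p3 and !p3.
      branch 2.2 (add F (!!(p4 && p1) -> ((p4 == !p3) && ((p2 -> !p4) || p1))), F !(p2 && !p2)):
        F (!!(p4 && p1) -> ((p4 == !p3) && ((p2 -> !p4) || p1))): α-rule — add T !!(p4 && p1), F ((p4 == !p3) && ((p2 -> !p4) || p1)).
        F !(p2 && !p2): α-rule — add T p2, T !p2.
        × closes — contains both p2 and !p2.
11 branches closed, 9 open.
An open branch gives a countermodel: p1=T, p2=F, p3=T, p4=T (unmentioned atoms arbitrary); under it the original formula is false.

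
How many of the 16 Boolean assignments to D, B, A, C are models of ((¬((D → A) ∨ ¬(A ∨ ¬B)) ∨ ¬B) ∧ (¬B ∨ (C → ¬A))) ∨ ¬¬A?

Initial set: {T (((¬((D → A) ∨ ¬(A ∨ ¬B)) ∨ ¬B) ∧ (¬B ∨ (C → ¬A))) ∨ ¬¬A)}.
T (((¬((D → A) ∨ ¬(A ∨ ¬B)) ∨ ¬B) ∧ (¬B ∨ (C → ¬A))) ∨ ¬¬A): β-rule — branch into T ((¬((D → A) ∨ ¬(A ∨ ¬B)) ∨ ¬B) ∧ (¬B ∨ (C → ¬A)))  //  T ¬¬A.
  branch 1 (add T ((¬((D → A) ∨ ¬(A ∨ ¬B)) ∨ ¬B) ∧ (¬B ∨ (C → ¬A)))):
    T ((¬((D → A) ∨ ¬(A ∨ ¬B)) ∨ ¬B) ∧ (¬B ∨ (C → ¬A))): α-rule — add T (¬((D → A) ∨ ¬(A ∨ ¬B)) ∨ ¬B), T (¬B ∨ (C → ¬A)).
    T (¬((D → A) ∨ ¬(A ∨ ¬B)) ∨ ¬B): β-rule — branch into T ¬((D → A) ∨ ¬(A ∨ ¬B))  //  T ¬B.
      branch 1.1 (add T ¬((D → A) ∨ ¬(A ∨ ¬B))):
        T ¬((D → A) ∨ ¬(A ∨ ¬B)): α-rule — add F (D → A), F ¬(A ∨ ¬B).
        F (D → A): α-rule — add T D, F A.
        T (¬B ∨ (C → ¬A)): β-rule — branch into T ¬B  //  T (C → ¬A).
          branch 1.1.1 (add T ¬B):
            F ¬(A ∨ ¬B): β-rule — branch into T A  //  T ¬B.
              branch 1.1.1.1 (add T A):
                × closes — contains both A and ¬A.
              branch 1.1.1.2 (add T ¬B):
                ○ open, literals {A=F, B=F, D=T}.
          branch 1.1.2 (add T (C → ¬A)):
            F ¬(A ∨ ¬B): β-rule — branch into T A  //  T ¬B.
              branch 1.1.2.1 (add T A):
                × closes — contains both A and ¬A.
              branch 1.1.2.2 (add T ¬B):
                T (C → ¬A): β-rule — branch into F C  //  T ¬A.
                  branch 1.1.2.2.1 (add F C):
                    ○ open, literals {A=F, B=F, C=F, D=T}.
                  branch 1.1.2.2.2 (add T ¬A):
                    ○ open, literals {A=F, B=F, D=T}.
      branch 1.2 (add T ¬B):
        T (¬B ∨ (C → ¬A)): β-rule — branch into T ¬B  //  T (C → ¬A).
          branch 1.2.1 (add T ¬B):
            ○ open, literals {B=F}.
          branch 1.2.2 (add T (C → ¬A)):
            T (C → ¬A): β-rule — branch into F C  //  T ¬A.
              branch 1.2.2.1 (add F C):
                ○ open, literals {B=F, C=F}.
              branch 1.2.2.2 (add T ¬A):
                ○ open, literals {A=F, B=F}.
  branch 2 (add T ¬¬A):
    T ¬¬A: drop double negation, giving T A.
    ○ open, literals {A=T}.
2 branches closed, 7 open.
Each open branch fixes some atoms; the unmentioned ones are free. Counting distinct full assignments: branch {A=F, B=F, D=T} (C) contributes 2 new; branch {A=F, B=F, C=F, D=T} (none free) contributes 0 new; branch {A=F, B=F, D=T} (C) contributes 0 new; branch {B=F} (D, A, C) contributes 6 new; branch {B=F, C=F} (D, A) contributes 0 new; branch {A=F, B=F} (D, C) contributes 0 new; branch {A=T} (D, B, C) contributes 4 new. Total: 12.

12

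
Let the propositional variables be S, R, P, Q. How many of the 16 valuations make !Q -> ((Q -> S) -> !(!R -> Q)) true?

Initial set: {(!Q -> ((Q -> S) -> !(!R -> Q)))}.
(!Q -> ((Q -> S) -> !(!R -> Q))): β-rule — branch into !!Q  //  ((Q -> S) -> !(!R -> Q)).
  branch 1 (add !!Q):
    ○ open, literals {Q=true}.
  branch 2 (add ((Q -> S) -> !(!R -> Q))):
    ((Q -> S) -> !(!R -> Q)): β-rule — branch into !(Q -> S)  //  !(!R -> Q).
      branch 2.1 (add !(Q -> S)):
        !(Q -> S): α-rule — add Q, !S.
        ○ open, literals {Q=true, S=false}.
      branch 2.2 (add !(!R -> Q)):
        !(!R -> Q): α-rule — add !R, !Q.
        ○ open, literals {Q=false, R=false}.
0 branches closed, 3 open.
Each open branch fixes some atoms; the unmentioned ones are free. Counting distinct full assignments: branch {Q=true} (S, R, P) contributes 8 new; branch {Q=true, S=false} (R, P) contributes 0 new; branch {Q=false, R=false} (S, P) contributes 4 new. Total: 12.

12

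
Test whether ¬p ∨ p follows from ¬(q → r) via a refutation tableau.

Yes

Initial set: {¬(q → r); ¬(¬p ∨ p)}.
¬(q → r): α-rule — add q, ¬r.
¬(¬p ∨ p): α-rule — add ¬¬p, ¬p.
× closes — contains both p and ¬p.
All 1 branch closes.
Every branch closed, so the premises entail the conclusion.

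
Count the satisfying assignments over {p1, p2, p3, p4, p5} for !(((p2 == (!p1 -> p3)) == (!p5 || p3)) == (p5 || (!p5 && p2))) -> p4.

26

Initial set: {T (!(((p2 == (!p1 -> p3)) == (!p5 || p3)) == (p5 || (!p5 && p2))) -> p4)}.
T (!(((p2 == (!p1 -> p3)) == (!p5 || p3)) == (p5 || (!p5 && p2))) -> p4): β-rule — branch into F !(((p2 == (!p1 -> p3)) == (!p5 || p3)) == (p5 || (!p5 && p2)))  //  T p4.
  branch 1 (add F !(((p2 == (!p1 -> p3)) == (!p5 || p3)) == (p5 || (!p5 && p2)))):
    F !(((p2 == (!p1 -> p3)) == (!p5 || p3)) == (p5 || (!p5 && p2))): β-rule — branch into T ((p2 == (!p1 -> p3)) == (!p5 || p3)), T (p5 || (!p5 && p2))  //  F ((p2 == (!p1 -> p3)) == (!p5 || p3)), F (p5 || (!p5 && p2)).
      branch 1.1 (add T ((p2 == (!p1 -> p3)) == (!p5 || p3)), T (p5 || (!p5 && p2))):
        T ((p2 == (!p1 -> p3)) == (!p5 || p3)): β-rule — branch into T (p2 == (!p1 -> p3)), T (!p5 || p3)  //  F (p2 == (!p1 -> p3)), F (!p5 || p3).
          branch 1.1.1 (add T (p2 == (!p1 -> p3)), T (!p5 || p3)):
            T (p5 || (!p5 && p2)): β-rule — branch into T p5  //  T (!p5 && p2).
              branch 1.1.1.1 (add T p5):
                T (p2 == (!p1 -> p3)): β-rule — branch into T p2, T (!p1 -> p3)  //  F p2, F (!p1 -> p3).
                  branch 1.1.1.1.1 (add T p2, T (!p1 -> p3)):
                    T (!p5 || p3): β-rule — branch into T !p5  //  T p3.
                      branch 1.1.1.1.1.1 (add T !p5):
                        × closes — contains both p5 and !p5.
                      branch 1.1.1.1.1.2 (add T p3):
                        T (!p1 -> p3): β-rule — branch into F !p1  //  T p3.
                          branch 1.1.1.1.1.2.1 (add F !p1):
                            ○ open, literals {p1=true, p2=true, p3=true, p5=true}.
                          branch 1.1.1.1.1.2.2 (add T p3):
                            ○ open, literals {p2=true, p3=true, p5=true}.
                  branch 1.1.1.1.2 (add F p2, F (!p1 -> p3)):
                    F (!p1 -> p3): α-rule — add T !p1, F p3.
                    T (!p5 || p3): β-rule — branch into T !p5  //  T p3.
                      branch 1.1.1.1.2.1 (add T !p5):
                        × closes — contains both p5 and !p5.
                      branch 1.1.1.1.2.2 (add T p3):
                        × closes — contains both p3 and !p3.
              branch 1.1.1.2 (add T (!p5 && p2)):
                T (!p5 && p2): α-rule — add T !p5, T p2.
                T (p2 == (!p1 -> p3)): β-rule — branch into T p2, T (!p1 -> p3)  //  F p2, F (!p1 -> p3).
                  branch 1.1.1.2.1 (add T p2, T (!p1 -> p3)):
                    T (!p5 || p3): β-rule — branch into T !p5  //  T p3.
                      branch 1.1.1.2.1.1 (add T !p5):
                        T (!p1 -> p3): β-rule — branch into F !p1  //  T p3.
                          branch 1.1.1.2.1.1.1 (add F !p1):
                            ○ open, literals {p1=true, p2=true, p5=false}.
                          branch 1.1.1.2.1.1.2 (add T p3):
                            ○ open, literals {p2=true, p3=true, p5=false}.
                      branch 1.1.1.2.1.2 (add T p3):
                        T (!p1 -> p3): β-rule — branch into F !p1  //  T p3.
                          branch 1.1.1.2.1.2.1 (add F !p1):
                            ○ open, literals {p1=true, p2=true, p3=true, p5=false}.
                          branch 1.1.1.2.1.2.2 (add T p3):
                            ○ open, literals {p2=true, p3=true, p5=false}.
                  branch 1.1.1.2.2 (add F p2, F (!p1 -> p3)):
                    × closes — contains both p2 and !p2.
          branch 1.1.2 (add F (p2 == (!p1 -> p3)), F (!p5 || p3)):
            F (!p5 || p3): α-rule — add F !p5, F p3.
            T (p5 || (!p5 && p2)): β-rule — branch into T p5  //  T (!p5 && p2).
              branch 1.1.2.1 (add T p5):
                F (p2 == (!p1 -> p3)): β-rule — branch into T p2, F (!p1 -> p3)  //  F p2, T (!p1 -> p3).
                  branch 1.1.2.1.1 (add T p2, F (!p1 -> p3)):
                    F (!p1 -> p3): α-rule — add T !p1, F p3.
                    ○ open, literals {p1=false, p2=true, p3=false, p5=true}.
                  branch 1.1.2.1.2 (add F p2, T (!p1 -> p3)):
                    T (!p1 -> p3): β-rule — branch into F !p1  //  T p3.
                      branch 1.1.2.1.2.1 (add F !p1):
                        ○ open, literals {p1=true, p2=false, p3=false, p5=true}.
                      branch 1.1.2.1.2.2 (add T p3):
                        × closes — contains both p3 and !p3.
              branch 1.1.2.2 (add T (!p5 && p2)):
                T (!p5 && p2): α-rule — add T !p5, T p2.
                × closes — contains both p5 and !p5.
      branch 1.2 (add F ((p2 == (!p1 -> p3)) == (!p5 || p3)), F (p5 || (!p5 && p2))):
        F (p5 || (!p5 && p2)): α-rule — add F p5, F (!p5 && p2).
        F ((p2 == (!p1 -> p3)) == (!p5 || p3)): β-rule — branch into T (p2 == (!p1 -> p3)), F (!p5 || p3)  //  F (p2 == (!p1 -> p3)), T (!p5 || p3).
          branch 1.2.1 (add T (p2 == (!p1 -> p3)), F (!p5 || p3)):
            F (!p5 || p3): α-rule — add F !p5, F p3.
            × closes — contains both p5 and !p5.
          branch 1.2.2 (add F (p2 == (!p1 -> p3)), T (!p5 || p3)):
            F (!p5 && p2): β-rule — branch into F !p5  //  F p2.
              branch 1.2.2.1 (add F !p5):
                × closes — contains both p5 and !p5.
              branch 1.2.2.2 (add F p2):
                F (p2 == (!p1 -> p3)): β-rule — branch into T p2, F (!p1 -> p3)  //  F p2, T (!p1 -> p3).
                  branch 1.2.2.2.1 (add T p2, F (!p1 -> p3)):
                    × closes — contains both p2 and !p2.
                  branch 1.2.2.2.2 (add F p2, T (!p1 -> p3)):
                    T (!p5 || p3): β-rule — branch into T !p5  //  T p3.
                      branch 1.2.2.2.2.1 (add T !p5):
                        T (!p1 -> p3): β-rule — branch into F !p1  //  T p3.
                          branch 1.2.2.2.2.1.1 (add F !p1):
                            ○ open, literals {p1=true, p2=false, p5=false}.
                          branch 1.2.2.2.2.1.2 (add T p3):
                            ○ open, literals {p2=false, p3=true, p5=false}.
                      branch 1.2.2.2.2.2 (add T p3):
                        T (!p1 -> p3): β-rule — branch into F !p1  //  T p3.
                          branch 1.2.2.2.2.2.1 (add F !p1):
                            ○ open, literals {p1=true, p2=false, p3=true, p5=false}.
                          branch 1.2.2.2.2.2.2 (add T p3):
                            ○ open, literals {p2=false, p3=true, p5=false}.
  branch 2 (add T p4):
    ○ open, literals {p4=true}.
9 branches closed, 13 open.
Each open branch fixes some atoms; the unmentioned ones are free. Counting distinct full assignments: branch {p1=true, p2=true, p3=true, p5=true} (p4) contributes 2 new; branch {p2=true, p3=true, p5=true} (p1, p4) contributes 2 new; branch {p1=true, p2=true, p5=false} (p3, p4) contributes 4 new; branch {p2=true, p3=true, p5=false} (p1, p4) contributes 2 new; branch {p1=true, p2=true, p3=true, p5=false} (p4) contributes 0 new; branch {p2=true, p3=true, p5=false} (p1, p4) contributes 0 new; branch {p1=false, p2=true, p3=false, p5=true} (p4) contributes 2 new; branch {p1=true, p2=false, p3=false, p5=true} (p4) contributes 2 new; branch {p1=true, p2=false, p5=false} (p3, p4) contributes 4 new; branch {p2=false, p3=true, p5=false} (p1, p4) contributes 2 new; branch {p1=true, p2=false, p3=true, p5=false} (p4) contributes 0 new; branch {p2=false, p3=true, p5=false} (p1, p4) contributes 0 new; branch {p4=true} (p1, p2, p3, p5) contributes 6 new. Total: 26.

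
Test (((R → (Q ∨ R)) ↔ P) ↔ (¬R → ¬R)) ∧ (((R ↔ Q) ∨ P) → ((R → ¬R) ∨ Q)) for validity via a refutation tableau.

Assume the negation and expand:
Initial set: {F ((((R → (Q ∨ R)) ↔ P) ↔ (¬R → ¬R)) ∧ (((R ↔ Q) ∨ P) → ((R → ¬R) ∨ Q)))}.
F ((((R → (Q ∨ R)) ↔ P) ↔ (¬R → ¬R)) ∧ (((R ↔ Q) ∨ P) → ((R → ¬R) ∨ Q))): β-rule — branch into F (((R → (Q ∨ R)) ↔ P) ↔ (¬R → ¬R))  //  F (((R ↔ Q) ∨ P) → ((R → ¬R) ∨ Q)).
  branch 1 (add F (((R → (Q ∨ R)) ↔ P) ↔ (¬R → ¬R))):
    F (((R → (Q ∨ R)) ↔ P) ↔ (¬R → ¬R)): β-rule — branch into T ((R → (Q ∨ R)) ↔ P), F (¬R → ¬R)  //  F ((R → (Q ∨ R)) ↔ P), T (¬R → ¬R).
      branch 1.1 (add T ((R → (Q ∨ R)) ↔ P), F (¬R → ¬R)):
        F (¬R → ¬R): α-rule — add T ¬R, F ¬R.
        × closes — contains both R and ¬R.
      branch 1.2 (add F ((R → (Q ∨ R)) ↔ P), T (¬R → ¬R)):
        F ((R → (Q ∨ R)) ↔ P): β-rule — branch into T (R → (Q ∨ R)), F P  //  F (R → (Q ∨ R)), T P.
          branch 1.2.1 (add T (R → (Q ∨ R)), F P):
            T (¬R → ¬R): β-rule — branch into F ¬R  //  T ¬R.
              branch 1.2.1.1 (add F ¬R):
                T (R → (Q ∨ R)): β-rule — branch into F R  //  T (Q ∨ R).
                  branch 1.2.1.1.1 (add F R):
                    × closes — contains both R and ¬R.
                  branch 1.2.1.1.2 (add T (Q ∨ R)):
                    T (Q ∨ R): β-rule — branch into T Q  //  T R.
                      branch 1.2.1.1.2.1 (add T Q):
                        ○ open, literals {P=0, Q=1, R=1}.
                      branch 1.2.1.1.2.2 (add T R):
                        ○ open, literals {P=0, R=1}.
              branch 1.2.1.2 (add T ¬R):
                T (R → (Q ∨ R)): β-rule — branch into F R  //  T (Q ∨ R).
                  branch 1.2.1.2.1 (add F R):
                    ○ open, literals {P=0, R=0}.
                  branch 1.2.1.2.2 (add T (Q ∨ R)):
                    T (Q ∨ R): β-rule — branch into T Q  //  T R.
                      branch 1.2.1.2.2.1 (add T Q):
                        ○ open, literals {P=0, Q=1, R=0}.
                      branch 1.2.1.2.2.2 (add T R):
                        × closes — contains both R and ¬R.
          branch 1.2.2 (add F (R → (Q ∨ R)), T P):
            F (R → (Q ∨ R)): α-rule — add T R, F (Q ∨ R).
            F (Q ∨ R): α-rule — add F Q, F R.
            × closes — contains both R and ¬R.
  branch 2 (add F (((R ↔ Q) ∨ P) → ((R → ¬R) ∨ Q))):
    F (((R ↔ Q) ∨ P) → ((R → ¬R) ∨ Q)): α-rule — add T ((R ↔ Q) ∨ P), F ((R → ¬R) ∨ Q).
    F ((R → ¬R) ∨ Q): α-rule — add F (R → ¬R), F Q.
    F (R → ¬R): α-rule — add T R, F ¬R.
    T ((R ↔ Q) ∨ P): β-rule — branch into T (R ↔ Q)  //  T P.
      branch 2.1 (add T (R ↔ Q)):
        T (R ↔ Q): β-rule — branch into T R, T Q  //  F R, F Q.
          branch 2.1.1 (add T R, T Q):
            × closes — contains both Q and ¬Q.
          branch 2.1.2 (add F R, F Q):
            × closes — contains both R and ¬R.
      branch 2.2 (add T P):
        ○ open, literals {P=1, Q=0, R=1}.
6 branches closed, 5 open.
An open branch gives a countermodel: P=0, Q=1, R=1 (unmentioned atoms arbitrary); under it the original formula is false.

Not valid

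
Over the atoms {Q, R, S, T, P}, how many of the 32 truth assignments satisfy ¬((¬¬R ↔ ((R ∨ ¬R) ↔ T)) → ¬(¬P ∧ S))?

Initial set: {¬((¬¬R ↔ ((R ∨ ¬R) ↔ T)) → ¬(¬P ∧ S))}.
¬((¬¬R ↔ ((R ∨ ¬R) ↔ T)) → ¬(¬P ∧ S)): α-rule — add (¬¬R ↔ ((R ∨ ¬R) ↔ T)), ¬¬(¬P ∧ S).
¬¬(¬P ∧ S): α-rule — add ¬P, S.
(¬¬R ↔ ((R ∨ ¬R) ↔ T)): β-rule — branch into ¬¬R, ((R ∨ ¬R) ↔ T)  //  ¬¬¬R, ¬((R ∨ ¬R) ↔ T).
  branch 1 (add ¬¬R, ((R ∨ ¬R) ↔ T)):
    ¬¬R: drop double negation, giving R.
    ((R ∨ ¬R) ↔ T): β-rule — branch into (R ∨ ¬R), T  //  ¬(R ∨ ¬R), ¬T.
      branch 1.1 (add (R ∨ ¬R), T):
        (R ∨ ¬R): β-rule — branch into R  //  ¬R.
          branch 1.1.1 (add R):
            ○ open, literals {P=0, R=1, S=1, T=1}.
          branch 1.1.2 (add ¬R):
            × closes — contains both R and ¬R.
      branch 1.2 (add ¬(R ∨ ¬R), ¬T):
        ¬(R ∨ ¬R): α-rule — add ¬R, ¬¬R.
        × closes — contains both R and ¬R.
  branch 2 (add ¬¬¬R, ¬((R ∨ ¬R) ↔ T)):
    ¬¬¬R: drop double negation, giving ¬R.
    ¬((R ∨ ¬R) ↔ T): β-rule — branch into (R ∨ ¬R), ¬T  //  ¬(R ∨ ¬R), T.
      branch 2.1 (add (R ∨ ¬R), ¬T):
        (R ∨ ¬R): β-rule — branch into R  //  ¬R.
          branch 2.1.1 (add R):
            × closes — contains both R and ¬R.
          branch 2.1.2 (add ¬R):
            ○ open, literals {P=0, R=0, S=1, T=0}.
      branch 2.2 (add ¬(R ∨ ¬R), T):
        ¬(R ∨ ¬R): α-rule — add ¬R, ¬¬R.
        × closes — contains both R and ¬R.
4 branches closed, 2 open.
Each open branch fixes some atoms; the unmentioned ones are free. Counting distinct full assignments: branch {P=0, R=1, S=1, T=1} (Q) contributes 2 new; branch {P=0, R=0, S=1, T=0} (Q) contributes 2 new. Total: 4.

4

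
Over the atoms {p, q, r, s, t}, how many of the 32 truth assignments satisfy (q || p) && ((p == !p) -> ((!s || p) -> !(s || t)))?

24

Initial set: {((q || p) && ((p == !p) -> ((!s || p) -> !(s || t))))}.
((q || p) && ((p == !p) -> ((!s || p) -> !(s || t)))): α-rule — add (q || p), ((p == !p) -> ((!s || p) -> !(s || t))).
(q || p): β-rule — branch into q  //  p.
  branch 1 (add q):
    ((p == !p) -> ((!s || p) -> !(s || t))): β-rule — branch into !(p == !p)  //  ((!s || p) -> !(s || t)).
      branch 1.1 (add !(p == !p)):
        !(p == !p): β-rule — branch into p, !!p  //  !p, !p.
          branch 1.1.1 (add p, !!p):
            ○ open, literals {p=1, q=1}.
          branch 1.1.2 (add !p, !p):
            ○ open, literals {p=0, q=1}.
      branch 1.2 (add ((!s || p) -> !(s || t))):
        ((!s || p) -> !(s || t)): β-rule — branch into !(!s || p)  //  !(s || t).
          branch 1.2.1 (add !(!s || p)):
            !(!s || p): α-rule — add !!s, !p.
            ○ open, literals {p=0, q=1, s=1}.
          branch 1.2.2 (add !(s || t)):
            !(s || t): α-rule — add !s, !t.
            ○ open, literals {q=1, s=0, t=0}.
  branch 2 (add p):
    ((p == !p) -> ((!s || p) -> !(s || t))): β-rule — branch into !(p == !p)  //  ((!s || p) -> !(s || t)).
      branch 2.1 (add !(p == !p)):
        !(p == !p): β-rule — branch into p, !!p  //  !p, !p.
          branch 2.1.1 (add p, !!p):
            ○ open, literals {p=1}.
          branch 2.1.2 (add !p, !p):
            × closes — contains both p and !p.
      branch 2.2 (add ((!s || p) -> !(s || t))):
        ((!s || p) -> !(s || t)): β-rule — branch into !(!s || p)  //  !(s || t).
          branch 2.2.1 (add !(!s || p)):
            !(!s || p): α-rule — add !!s, !p.
            × closes — contains both p and !p.
          branch 2.2.2 (add !(s || t)):
            !(s || t): α-rule — add !s, !t.
            ○ open, literals {p=1, s=0, t=0}.
2 branches closed, 6 open.
Each open branch fixes some atoms; the unmentioned ones are free. Counting distinct full assignments: branch {p=1, q=1} (r, s, t) contributes 8 new; branch {p=0, q=1} (r, s, t) contributes 8 new; branch {p=0, q=1, s=1} (r, t) contributes 0 new; branch {q=1, s=0, t=0} (p, r) contributes 0 new; branch {p=1} (q, r, s, t) contributes 8 new; branch {p=1, s=0, t=0} (q, r) contributes 0 new. Total: 24.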